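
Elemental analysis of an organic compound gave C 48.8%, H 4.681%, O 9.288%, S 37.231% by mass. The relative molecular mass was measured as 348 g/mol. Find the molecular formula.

Assume 100 g: 48.8 g C, 4.681 g H, 9.288 g O, 37.231 g S.
n(C) = 48.8/12.01 = 4.063, n(H) = 4.681/1.008 = 4.644, n(O) = 9.288/16.00 = 0.5805, n(S) = 37.231/32.07 = 1.161
Smallest is O at 0.5805 mol; normalising gives C 7.000, H 8.000, O 1.000, S 2.000
Ratio ≈ 7:8:1:2, so the empirical formula is C7H8OS2
Empirical-formula mass = 172.27 g/mol
n = 348 / 172.27 = 2.02 ≈ 2
Molecular formula = (C7H8OS2)×2 = C14H16O2S4

C14H16O2S4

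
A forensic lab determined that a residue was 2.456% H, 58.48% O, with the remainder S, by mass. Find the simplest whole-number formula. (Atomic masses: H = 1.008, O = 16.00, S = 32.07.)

Assume 100 g: 2.456 g H, 58.48 g O, 39.064 g S.
n(H) = 2.456/1.008 = 2.437, n(O) = 58.48/16.00 = 3.655, n(S) = 39.064/32.07 = 1.218
Ratios (÷ 1.218): H 2.000, O 3.001, S 1.000
→ H2O3S

H2O3S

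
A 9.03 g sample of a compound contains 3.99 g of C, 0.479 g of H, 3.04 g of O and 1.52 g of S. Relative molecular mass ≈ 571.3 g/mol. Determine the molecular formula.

n(C) = 3.99/12.01 = 0.3322, n(H) = 0.479/1.008 = 0.4752, n(O) = 3.04/16.00 = 0.19, n(S) = 1.52/32.07 = 0.0474
Ratios (÷ 0.0474): C 7.009, H 10.026, O 4.009, S 1.000
Ratio ≈ 7:10:4:1, so the empirical formula is C7H10O4S
Empirical-formula mass = 190.22 g/mol
n = 571.3 / 190.22 = 3.00 ≈ 3
Molecular formula = (C7H10O4S)×3 = C21H30O12S3

C21H30O12S3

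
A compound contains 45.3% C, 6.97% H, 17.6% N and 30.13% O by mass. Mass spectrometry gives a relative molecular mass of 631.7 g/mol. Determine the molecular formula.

Assume 100 g: 45.3 g C, 6.97 g H, 17.6 g N, 30.13 g O.
Moles — C: 45.3 / 12.01 = 3.772 mol; H: 6.97 / 1.008 = 6.915 mol; N: 17.6 / 14.01 = 1.256 mol; O: 30.13 / 16.00 = 1.883 mol
Smallest is N at 1.256 mol; normalising gives C 3.002, H 5.504, N 1.000, O 1.499
Multiply by 2: C 6.00, H 11.01, N 2.00, O 3.00 → C6H11N2O3
Empirical-formula mass = 159.17 g/mol
n = 631.7 / 159.17 = 3.97 ≈ 4
Molecular formula = (C6H11N2O3)×4 = C24H44N8O12

C24H44N8O12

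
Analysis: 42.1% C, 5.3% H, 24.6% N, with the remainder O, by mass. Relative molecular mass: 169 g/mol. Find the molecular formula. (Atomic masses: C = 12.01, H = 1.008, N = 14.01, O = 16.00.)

Assume 100 g: 42.1 g C, 5.3 g H, 24.6 g N, 28 g O.
n(C) = 42.1/12.01 = 3.505, n(H) = 5.3/1.008 = 5.258, n(N) = 24.6/14.01 = 1.756, n(O) = 28/16.00 = 1.75
Ratios (÷ 1.75): C 2.003, H 3.005, N 1.003, O 1.000
Ratio ≈ 2:3:1:1, so the empirical formula is C2H3NO
Empirical-formula mass = 57.05 g/mol
n = 169 / 57.05 = 2.96 ≈ 3
Molecular formula = (C2H3NO)×3 = C6H9N3O3

C6H9N3O3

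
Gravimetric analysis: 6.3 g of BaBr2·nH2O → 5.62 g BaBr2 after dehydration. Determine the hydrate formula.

Mass of water lost = 6.3 − 5.62 = 0.68 g → 0.68 / 18.02 = 0.03774 mol H2O
Molar mass of BaBr2 = 297.13 g/mol → mol BaBr2 = 5.62 / 297.13 = 0.01891
n = 0.03774 / 0.01891 = 2.00 ≈ 2 → BaBr2·2H2O

BaBr2·2H2O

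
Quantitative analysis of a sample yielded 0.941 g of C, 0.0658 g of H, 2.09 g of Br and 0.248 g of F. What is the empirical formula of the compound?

n(C) = 0.941/12.01 = 0.07835, n(H) = 0.0658/1.008 = 0.06528, n(Br) = 2.09/79.90 = 0.02616, n(F) = 0.248/19.00 = 0.01305
Divide by the smallest (0.01305 mol F): C 6.003, H 5.001, Br 2.004, F 1.000
Ratio ≈ 6:5:2:1, so the empirical formula is C6H5Br2F

C6H5Br2F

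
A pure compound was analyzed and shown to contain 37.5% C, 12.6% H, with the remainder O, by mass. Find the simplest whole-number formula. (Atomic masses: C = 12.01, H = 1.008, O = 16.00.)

Assume 100 g: 37.5 g C, 12.6 g H, 49.9 g O.
C: 37.5 g ÷ 12.01 g/mol = 3.122 mol
H: 12.6 g ÷ 1.008 g/mol = 12.5 mol
O: 49.9 g ÷ 16.00 g/mol = 3.119 mol
Smallest is O at 3.119 mol; normalising gives C 1.001, H 4.008, O 1.000
→ CH4O

CH4O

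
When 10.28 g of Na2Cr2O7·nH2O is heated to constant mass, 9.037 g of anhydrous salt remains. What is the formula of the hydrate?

Mass of water lost = 10.28 − 9.037 = 1.243 g → 1.243 / 18.02 = 0.06898 mol H2O
Molar mass of Na2Cr2O7 = 261.98 g/mol → mol Na2Cr2O7 = 9.037 / 261.98 = 0.03449
n = 0.06898 / 0.03449 = 2.00 ≈ 2 → Na2Cr2O7·2H2O

Na2Cr2O7·2H2O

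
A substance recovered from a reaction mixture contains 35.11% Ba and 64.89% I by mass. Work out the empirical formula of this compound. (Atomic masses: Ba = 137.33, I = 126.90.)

BaI2

Assume 100 g: 35.11 g Ba, 64.89 g I.
Ba: 35.11 g ÷ 137.33 g/mol = 0.2557 mol
I: 64.89 g ÷ 126.90 g/mol = 0.5113 mol
Ratios (÷ 0.2557): Ba 1.000, I 2.000
≈ 1:2 → BaI2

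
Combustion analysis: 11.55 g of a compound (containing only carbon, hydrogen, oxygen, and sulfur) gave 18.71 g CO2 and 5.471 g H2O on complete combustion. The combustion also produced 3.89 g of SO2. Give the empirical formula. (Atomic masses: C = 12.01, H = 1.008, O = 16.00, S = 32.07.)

C7H10O4S

mol C = 18.71 / 44.01 = 0.4251; mass C = 0.4251 × 12.01 = 5.106 g
mol H = 2 × (5.471 / 18.02) = 0.6072; mass H = 0.6072 × 1.008 = 0.6121 g
mol S = 3.89 / 64.07 = 0.06071; mass S = 1.947 g
mass O = 11.55 − (7.665) = 3.885 g → mol O = 0.2428
Smallest is S at 0.06071 mol; normalising gives C 7.002, H 10.001, O 3.999, S 1.000
→ C7H10O4S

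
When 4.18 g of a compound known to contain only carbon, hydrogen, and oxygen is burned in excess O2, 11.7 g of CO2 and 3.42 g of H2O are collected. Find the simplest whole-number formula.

C7H10O

mol C = 11.7 / 44.01 = 0.2658; mass C = 0.2658 × 12.01 = 3.193 g
mol H = 2 × (3.42 / 18.02) = 0.3796; mass H = 0.3796 × 1.008 = 0.3826 g
mass O = 4.18 − (3.575) = 0.6045 g → mol O = 0.03778
Ratios (÷ 0.03778): C 7.036, H 10.046, O 1.000
Ratio ≈ 7:10:1, so the empirical formula is C7H10O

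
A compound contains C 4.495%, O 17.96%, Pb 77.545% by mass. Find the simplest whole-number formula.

Assume 100 g: 4.495 g C, 17.96 g O, 77.545 g Pb.
Moles — C: 4.495 / 12.01 = 0.3743 mol; O: 17.96 / 16.00 = 1.123 mol; Pb: 77.545 / 207.2 = 0.3743 mol
Divide by the smallest (0.3743 mol Pb): C 1.000, O 2.999, Pb 1.000
Ratio ≈ 1:3:1, so the empirical formula is CO3Pb

CO3Pb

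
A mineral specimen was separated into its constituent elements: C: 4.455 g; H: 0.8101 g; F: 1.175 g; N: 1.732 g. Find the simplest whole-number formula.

n(C) = 4.455/12.01 = 0.3709, n(H) = 0.8101/1.008 = 0.8037, n(F) = 1.175/19.00 = 0.06184, n(N) = 1.732/14.01 = 0.1236
Smallest is F at 0.06184 mol; normalising gives C 5.998, H 12.996, F 1.000, N 1.999
Ratio ≈ 6:13:1:2, so the empirical formula is C6H13FN2

C6H13FN2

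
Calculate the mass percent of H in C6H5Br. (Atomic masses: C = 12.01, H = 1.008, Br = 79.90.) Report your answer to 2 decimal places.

3.21%

Molar mass = 6(12.01) + 5(1.008) + 1(79.90) = 157.000 g/mol
Mass of H per mole = 5 × 1.008 = 5.040 g
% H = 5.040 / 157.000 × 100 = 3.21%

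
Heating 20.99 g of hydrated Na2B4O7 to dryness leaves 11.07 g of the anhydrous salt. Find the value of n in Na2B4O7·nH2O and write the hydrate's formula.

Na2B4O7·10H2O

Mass of water lost = 20.99 − 11.07 = 9.92 g → 9.92 / 18.02 = 0.5505 mol H2O
Molar mass of Na2B4O7 = 201.22 g/mol → mol Na2B4O7 = 11.07 / 201.22 = 0.05501
n = 0.5505 / 0.05501 = 10.01 ≈ 10 → Na2B4O7·10H2O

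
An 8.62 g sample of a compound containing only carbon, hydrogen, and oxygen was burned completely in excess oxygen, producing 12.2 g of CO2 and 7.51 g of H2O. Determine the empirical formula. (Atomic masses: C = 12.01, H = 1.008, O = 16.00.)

mol C = 12.2 / 44.01 = 0.2772; mass C = 0.2772 × 12.01 = 3.329 g
mol H = 2 × (7.51 / 18.02) = 0.8335; mass H = 0.8335 × 1.008 = 0.8402 g
mass O = 8.62 − (4.169) = 4.451 g → mol O = 0.2782
Divide by the smallest (0.2772 mol C): C 1.000, H 3.007, O 1.003
Ratio ≈ 1:3:1, so the empirical formula is CH3O

CH3O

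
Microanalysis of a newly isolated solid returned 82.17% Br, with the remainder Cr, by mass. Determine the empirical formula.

Br3Cr

Assume 100 g: 82.17 g Br, 17.83 g Cr.
Br: 82.17 g ÷ 79.90 g/mol = 1.028 mol
Cr: 17.83 g ÷ 52.00 g/mol = 0.3429 mol
Divide by the smallest (0.3429 mol Cr): Br 2.999, Cr 1.000
Ratio ≈ 3:1, so the empirical formula is Br3Cr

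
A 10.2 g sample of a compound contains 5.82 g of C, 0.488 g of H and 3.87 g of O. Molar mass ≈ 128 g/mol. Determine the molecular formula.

Moles — C: 5.82 / 12.01 = 0.4846 mol; H: 0.488 / 1.008 = 0.4841 mol; O: 3.87 / 16.00 = 0.2419 mol
Ratios (÷ 0.2419): C 2.003, H 2.002, O 1.000
Ratio ≈ 2:2:1, so the empirical formula is C2H2O
Empirical-formula mass = 42.04 g/mol
n = 128 / 42.04 = 3.05 ≈ 3
Molecular formula = (C2H2O)×3 = C6H6O3

C6H6O3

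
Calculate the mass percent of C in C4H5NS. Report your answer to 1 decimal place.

Molar mass = 4(12.01) + 5(1.008) + 1(14.01) + 1(32.07) = 99.160 g/mol
Mass of C per mole = 4 × 12.01 = 48.040 g
% C = 48.040 / 99.160 × 100 = 48.4%

48.4%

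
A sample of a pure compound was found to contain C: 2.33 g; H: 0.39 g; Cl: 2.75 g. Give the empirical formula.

C: 2.33 g ÷ 12.01 g/mol = 0.194 mol
H: 0.39 g ÷ 1.008 g/mol = 0.3869 mol
Cl: 2.75 g ÷ 35.45 g/mol = 0.07757 mol
Ratios (÷ 0.07757): C 2.501, H 4.988, Cl 1.000
Scaling by 2: C 5.00, H 9.98, Cl 2.00 → C5H10Cl2

C5H10Cl2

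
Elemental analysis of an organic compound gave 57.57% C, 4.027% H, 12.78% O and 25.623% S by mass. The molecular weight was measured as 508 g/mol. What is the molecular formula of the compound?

C24H20O4S4

Assume 100 g: 57.57 g C, 4.027 g H, 12.78 g O, 25.623 g S.
C: 57.57 g ÷ 12.01 g/mol = 4.794 mol
H: 4.027 g ÷ 1.008 g/mol = 3.995 mol
O: 12.78 g ÷ 16.00 g/mol = 0.7987 mol
S: 25.623 g ÷ 32.07 g/mol = 0.799 mol
Ratios (÷ 0.7987): C 6.001, H 5.002, O 1.000, S 1.000
Ratio ≈ 6:5:1:1, so the empirical formula is C6H5OS
Empirical-formula mass = 125.17 g/mol
n = 508 / 125.17 = 4.06 ≈ 4
Molecular formula = (C6H5OS)×4 = C24H20O4S4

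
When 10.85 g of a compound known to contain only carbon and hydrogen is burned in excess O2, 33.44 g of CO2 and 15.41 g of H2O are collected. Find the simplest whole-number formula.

mol C = 33.44 / 44.01 = 0.7598; mass C = 0.7598 × 12.01 = 9.126 g
mol H = 2 × (15.41 / 18.02) = 1.710; mass H = 1.710 × 1.008 = 1.724 g
Ratios (÷ 0.7598): C 1.000, H 2.251
Scaling by 4: C 4.00, H 9.00 → C4H9

C4H9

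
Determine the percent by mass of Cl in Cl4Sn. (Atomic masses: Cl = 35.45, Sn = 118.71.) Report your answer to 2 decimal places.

54.43%

Molar mass = 4(35.45) + 1(118.71) = 260.510 g/mol
Mass of Cl per mole = 4 × 35.45 = 141.800 g
% Cl = 141.800 / 260.510 × 100 = 54.43%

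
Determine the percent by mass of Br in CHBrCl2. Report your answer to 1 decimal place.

Molar mass = 1(12.01) + 1(1.008) + 1(79.90) + 2(35.45) = 163.818 g/mol
Mass of Br per mole = 1 × 79.90 = 79.900 g
% Br = 79.900 / 163.818 × 100 = 48.8%

48.8%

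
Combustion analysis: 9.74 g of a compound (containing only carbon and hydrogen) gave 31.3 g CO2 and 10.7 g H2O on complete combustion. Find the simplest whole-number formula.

mol C = 31.3 / 44.01 = 0.7112; mass C = 0.7112 × 12.01 = 8.542 g
mol H = 2 × (10.7 / 18.02) = 1.188; mass H = 1.188 × 1.008 = 1.197 g
Ratios (÷ 0.7112): C 1.000, H 1.670
Multiply by 3: C 3.00, H 5.01 → C3H5

C3H5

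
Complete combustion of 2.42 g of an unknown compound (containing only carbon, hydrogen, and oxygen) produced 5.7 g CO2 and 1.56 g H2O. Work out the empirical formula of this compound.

C3H4O

mol C = 5.7 / 44.01 = 0.1295; mass C = 0.1295 × 12.01 = 1.555 g
mol H = 2 × (1.56 / 18.02) = 0.1731; mass H = 0.1731 × 1.008 = 0.1745 g
mass O = 2.42 − (1.730) = 0.6900 g → mol O = 0.04312
Ratios (÷ 0.04312): C 3.003, H 4.015, O 1.000
Ratio ≈ 3:4:1, so the empirical formula is C3H4O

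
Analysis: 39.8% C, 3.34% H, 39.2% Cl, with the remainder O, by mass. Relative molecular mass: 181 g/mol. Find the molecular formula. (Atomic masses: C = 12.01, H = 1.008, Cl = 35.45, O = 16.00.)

Assume 100 g: 39.8 g C, 3.34 g H, 39.2 g Cl, 17.66 g O.
n(C) = 39.8/12.01 = 3.314, n(H) = 3.34/1.008 = 3.313, n(Cl) = 39.2/35.45 = 1.106, n(O) = 17.66/16.00 = 1.104
Ratios (÷ 1.104): C 3.002, H 3.002, Cl 1.002, O 1.000
→ C3H3ClO
Empirical-formula mass = 90.50 g/mol
n = 181 / 90.50 = 2.00 ≈ 2
Molecular formula = (C3H3ClO)×2 = C6H6Cl2O2

C6H6Cl2O2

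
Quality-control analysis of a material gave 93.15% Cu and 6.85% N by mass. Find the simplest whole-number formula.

Assume 100 g: 93.15 g Cu, 6.85 g N.
Cu: 93.15 g ÷ 63.55 g/mol = 1.466 mol
N: 6.85 g ÷ 14.01 g/mol = 0.4889 mol
Smallest is N at 0.4889 mol; normalising gives Cu 2.998, N 1.000
≈ 3:1 → Cu3N

Cu3N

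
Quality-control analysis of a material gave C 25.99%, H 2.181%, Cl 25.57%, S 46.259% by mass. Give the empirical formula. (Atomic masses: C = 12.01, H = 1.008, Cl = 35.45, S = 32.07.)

Assume 100 g: 25.99 g C, 2.181 g H, 25.57 g Cl, 46.259 g S.
Moles — C: 25.99 / 12.01 = 2.164 mol; H: 2.181 / 1.008 = 2.164 mol; Cl: 25.57 / 35.45 = 0.7213 mol; S: 46.259 / 32.07 = 1.442 mol
Ratios (÷ 0.7213): C 3.000, H 3.000, Cl 1.000, S 2.000
≈ 3:3:1:2 → C3H3ClS2

C3H3ClS2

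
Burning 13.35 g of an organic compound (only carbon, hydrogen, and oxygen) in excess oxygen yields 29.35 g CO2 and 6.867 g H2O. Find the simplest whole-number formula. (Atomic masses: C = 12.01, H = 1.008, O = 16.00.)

C7H8O3

mol C = 29.35 / 44.01 = 0.6669; mass C = 0.6669 × 12.01 = 8.009 g
mol H = 2 × (6.867 / 18.02) = 0.7622; mass H = 0.7622 × 1.008 = 0.7683 g
mass O = 13.35 − (8.778) = 4.572 g → mol O = 0.2858
Smallest is O at 0.2858 mol; normalising gives C 2.334, H 2.667, O 1.000
Scaling by 3: C 7.00, H 8.00, O 3.00 → C7H8O3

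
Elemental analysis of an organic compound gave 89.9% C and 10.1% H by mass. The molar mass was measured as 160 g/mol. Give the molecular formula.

C12H16

Assume 100 g: 89.9 g C, 10.1 g H.
C: 89.9 g ÷ 12.01 g/mol = 7.485 mol
H: 10.1 g ÷ 1.008 g/mol = 10.02 mol
Smallest is C at 7.485 mol; normalising gives C 1.000, H 1.339
Scaling by 3: C 3.00, H 4.02 → C3H4
Empirical-formula mass = 40.06 g/mol
n = 160 / 40.06 = 3.99 ≈ 4
Molecular formula = (C3H4)×4 = C12H16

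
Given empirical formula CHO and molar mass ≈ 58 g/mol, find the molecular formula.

C2H2O2

Empirical-formula mass = 29.02 g/mol
n = 58 / 29.02 = 2.00 ≈ 2
Molecular formula = (CHO)2 = C2H2O2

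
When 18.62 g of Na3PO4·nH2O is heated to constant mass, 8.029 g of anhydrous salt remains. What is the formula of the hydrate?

Mass of water lost = 18.62 − 8.029 = 10.59 g → 10.59 / 18.02 = 0.5877 mol H2O
Molar mass of Na3PO4 = 163.94 g/mol → mol Na3PO4 = 8.029 / 163.94 = 0.04898
n = 0.5877 / 0.04898 = 12.00 ≈ 12 → Na3PO4·12H2O

Na3PO4·12H2O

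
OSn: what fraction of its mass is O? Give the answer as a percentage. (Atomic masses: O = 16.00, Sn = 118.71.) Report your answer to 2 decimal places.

11.88%

Molar mass = 1(16.00) + 1(118.71) = 134.710 g/mol
Mass of O per mole = 1 × 16.00 = 16.000 g
% O = 16.000 / 134.710 × 100 = 11.88%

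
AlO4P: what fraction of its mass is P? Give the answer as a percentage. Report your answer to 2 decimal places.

Molar mass = 1(26.98) + 4(16.00) + 1(30.97) = 121.950 g/mol
Mass of P per mole = 1 × 30.97 = 30.970 g
% P = 30.970 / 121.950 × 100 = 25.40%

25.40%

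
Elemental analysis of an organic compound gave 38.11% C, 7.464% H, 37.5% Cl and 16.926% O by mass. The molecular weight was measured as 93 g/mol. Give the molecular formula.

Assume 100 g: 38.11 g C, 7.464 g H, 37.5 g Cl, 16.926 g O.
C: 38.11 g ÷ 12.01 g/mol = 3.173 mol
H: 7.464 g ÷ 1.008 g/mol = 7.405 mol
Cl: 37.5 g ÷ 35.45 g/mol = 1.058 mol
O: 16.926 g ÷ 16.00 g/mol = 1.058 mol
Divide by the smallest (1.058 mol Cl): C 3.000, H 7.000, Cl 1.000, O 1.000
→ C3H7ClO
Empirical-formula mass = 94.54 g/mol
n = 93 / 94.54 = 0.98 ≈ 1
Molecular formula = empirical formula = C3H7ClO

C3H7ClO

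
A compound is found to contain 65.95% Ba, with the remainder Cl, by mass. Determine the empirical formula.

Assume 100 g: 65.95 g Ba, 34.05 g Cl.
n(Ba) = 65.95/137.33 = 0.4802, n(Cl) = 34.05/35.45 = 0.9605
Smallest is Ba at 0.4802 mol; normalising gives Ba 1.000, Cl 2.000
Ratio ≈ 1:2, so the empirical formula is BaCl2

BaCl2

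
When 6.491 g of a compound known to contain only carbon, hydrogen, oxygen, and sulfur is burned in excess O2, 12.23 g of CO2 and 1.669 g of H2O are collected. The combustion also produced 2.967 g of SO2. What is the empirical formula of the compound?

mol C = 12.23 / 44.01 = 0.2779; mass C = 0.2779 × 12.01 = 3.337 g
mol H = 2 × (1.669 / 18.02) = 0.1852; mass H = 0.1852 × 1.008 = 0.1867 g
mol S = 2.967 / 64.07 = 0.04631; mass S = 1.485 g
mass O = 6.491 − (5.009) = 1.482 g → mol O = 0.09261
Divide by the smallest (0.04631 mol S): C 6.001, H 4.000, O 2.000, S 1.000
Ratio ≈ 6:4:2:1, so the empirical formula is C6H4O2S

C6H4O2S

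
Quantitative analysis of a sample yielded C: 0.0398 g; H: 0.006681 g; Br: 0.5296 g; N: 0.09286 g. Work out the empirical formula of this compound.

CH2Br2N2

n(C) = 0.0398/12.01 = 0.003314, n(H) = 0.006681/1.008 = 0.006628, n(Br) = 0.5296/79.90 = 0.006628, n(N) = 0.09286/14.01 = 0.006628
Divide by the smallest (0.003314 mol C): C 1.000, H 2.000, Br 2.000, N 2.000
→ CH2Br2N2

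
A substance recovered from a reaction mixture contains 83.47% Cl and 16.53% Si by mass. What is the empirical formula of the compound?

Assume 100 g: 83.47 g Cl, 16.53 g Si.
n(Cl) = 83.47/35.45 = 2.355, n(Si) = 16.53/28.09 = 0.5885
Ratios (÷ 0.5885): Cl 4.001, Si 1.000
→ Cl4Si

Cl4Si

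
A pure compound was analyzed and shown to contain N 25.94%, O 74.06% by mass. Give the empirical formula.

Assume 100 g: 25.94 g N, 74.06 g O.
N: 25.94 g ÷ 14.01 g/mol = 1.852 mol
O: 74.06 g ÷ 16.00 g/mol = 4.629 mol
Ratios (÷ 1.852): N 1.000, O 2.500
Multiply by 2: N 2.00, O 5.00 → N2O5

N2O5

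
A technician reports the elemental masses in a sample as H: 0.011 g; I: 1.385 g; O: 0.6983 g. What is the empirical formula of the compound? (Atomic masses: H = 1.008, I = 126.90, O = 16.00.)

HIO4

n(H) = 0.011/1.008 = 0.01091, n(I) = 1.385/126.90 = 0.01091, n(O) = 0.6983/16.00 = 0.04364
Smallest is H at 0.01091 mol; normalising gives H 1.000, I 1.000, O 3.999
≈ 1:1:4 → HIO4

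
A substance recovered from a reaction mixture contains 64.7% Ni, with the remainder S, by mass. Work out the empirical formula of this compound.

NiS

Assume 100 g: 64.7 g Ni, 35.3 g S.
n(Ni) = 64.7/58.69 = 1.102, n(S) = 35.3/32.07 = 1.101
Divide by the smallest (1.101 mol S): Ni 1.002, S 1.000
Ratio ≈ 1:1, so the empirical formula is NiS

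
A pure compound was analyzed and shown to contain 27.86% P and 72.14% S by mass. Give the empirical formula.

Assume 100 g: 27.86 g P, 72.14 g S.
P: 27.86 g ÷ 30.97 g/mol = 0.8996 mol
S: 72.14 g ÷ 32.07 g/mol = 2.249 mol
Smallest is P at 0.8996 mol; normalising gives P 1.000, S 2.501
×2: P 2.00, S 5.00 → P2S5

P2S5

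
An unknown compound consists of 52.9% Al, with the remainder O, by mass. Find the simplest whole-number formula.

Assume 100 g: 52.9 g Al, 47.1 g O.
Moles — Al: 52.9 / 26.98 = 1.961 mol; O: 47.1 / 16.00 = 2.944 mol
Divide by the smallest (1.961 mol Al): Al 1.000, O 1.501
×2: Al 2.00, O 3.00 → Al2O3

Al2O3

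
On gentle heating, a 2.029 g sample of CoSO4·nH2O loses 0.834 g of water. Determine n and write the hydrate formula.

Mass of anhydrous CoSO4 = 2.029 − 0.834 = 1.195 g
mol H2O = 0.834 / 18.02 = 0.04628
Molar mass of CoSO4 = 155.00 g/mol → mol CoSO4 = 1.195 / 155.00 = 0.00771
n = 0.04628 / 0.00771 = 6.00 ≈ 6 → CoSO4·6H2O

CoSO4·6H2O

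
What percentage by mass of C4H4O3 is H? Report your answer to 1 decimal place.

Molar mass = 4(12.01) + 4(1.008) + 3(16.00) = 100.072 g/mol
Mass of H per mole = 4 × 1.008 = 4.032 g
% H = 4.032 / 100.072 × 100 = 4.0%

4.0%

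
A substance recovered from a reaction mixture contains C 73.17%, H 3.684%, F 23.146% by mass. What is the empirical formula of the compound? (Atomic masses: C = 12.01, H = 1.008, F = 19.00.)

C5H3F

Assume 100 g: 73.17 g C, 3.684 g H, 23.146 g F.
Moles — C: 73.17 / 12.01 = 6.092 mol; H: 3.684 / 1.008 = 3.655 mol; F: 23.146 / 19.00 = 1.218 mol
Divide by the smallest (1.218 mol F): C 5.001, H 3.000, F 1.000
→ C5H3F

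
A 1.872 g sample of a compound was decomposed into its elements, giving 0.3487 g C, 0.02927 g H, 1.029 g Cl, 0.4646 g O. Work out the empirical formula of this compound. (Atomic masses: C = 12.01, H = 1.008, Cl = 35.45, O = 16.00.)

CHClO

C: 0.3487 g ÷ 12.01 g/mol = 0.02903 mol
H: 0.02927 g ÷ 1.008 g/mol = 0.02904 mol
Cl: 1.029 g ÷ 35.45 g/mol = 0.02903 mol
O: 0.4646 g ÷ 16.00 g/mol = 0.02904 mol
Ratios (÷ 0.02903): C 1.000, H 1.000, Cl 1.000, O 1.000
→ CHClO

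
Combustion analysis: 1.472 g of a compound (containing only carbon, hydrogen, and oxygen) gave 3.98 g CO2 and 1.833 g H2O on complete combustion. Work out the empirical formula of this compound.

mol C = 3.98 / 44.01 = 0.09043; mass C = 0.09043 × 12.01 = 1.086 g
mol H = 2 × (1.833 / 18.02) = 0.2034; mass H = 0.2034 × 1.008 = 0.2051 g
mass O = 1.472 − (1.291) = 0.1808 g → mol O = 0.01130
Divide by the smallest (0.0113 mol O): C 8.002, H 18.002, O 1.000
→ C8H18O

C8H18O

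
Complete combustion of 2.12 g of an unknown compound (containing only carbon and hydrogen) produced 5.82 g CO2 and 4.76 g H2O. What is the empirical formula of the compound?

mol C = 5.82 / 44.01 = 0.1322; mass C = 0.1322 × 12.01 = 1.588 g
mol H = 2 × (4.76 / 18.02) = 0.5283; mass H = 0.5283 × 1.008 = 0.5325 g
Divide by the smallest (0.1322 mol C): C 1.000, H 3.995
≈ 1:4 → CH4

CH4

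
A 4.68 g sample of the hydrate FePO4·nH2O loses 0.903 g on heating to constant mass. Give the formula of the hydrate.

Mass of anhydrous FePO4 = 4.68 − 0.903 = 3.777 g
mol H2O = 0.903 / 18.02 = 0.05011
Molar mass of FePO4 = 150.82 g/mol → mol FePO4 = 3.777 / 150.82 = 0.02504
n = 0.05011 / 0.02504 = 2.00 ≈ 2 → FePO4·2H2O

FePO4·2H2O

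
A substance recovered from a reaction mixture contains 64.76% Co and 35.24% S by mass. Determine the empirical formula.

CoS

Assume 100 g: 64.76 g Co, 35.24 g S.
Co: 64.76 g ÷ 58.93 g/mol = 1.099 mol
S: 35.24 g ÷ 32.07 g/mol = 1.099 mol
Divide by the smallest (1.099 mol S): Co 1.000, S 1.000
Ratio ≈ 1:1, so the empirical formula is CoS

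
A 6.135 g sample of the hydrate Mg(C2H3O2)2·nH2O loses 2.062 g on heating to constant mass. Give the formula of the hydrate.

Mass of anhydrous Mg(C2H3O2)2 = 6.135 − 2.062 = 4.073 g
mol H2O = 2.062 / 18.02 = 0.1144
Molar mass of Mg(C2H3O2)2 = 142.40 g/mol → mol Mg(C2H3O2)2 = 4.073 / 142.40 = 0.0286
n = 0.1144 / 0.0286 = 4.00 ≈ 4 → Mg(C2H3O2)2·4H2O

Mg(C2H3O2)2·4H2O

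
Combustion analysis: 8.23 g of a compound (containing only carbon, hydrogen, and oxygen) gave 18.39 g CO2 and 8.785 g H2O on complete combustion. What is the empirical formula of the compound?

C3H7O

mol C = 18.39 / 44.01 = 0.4179; mass C = 0.4179 × 12.01 = 5.018 g
mol H = 2 × (8.785 / 18.02) = 0.9750; mass H = 0.9750 × 1.008 = 0.9828 g
mass O = 8.23 − (6.001) = 2.229 g → mol O = 0.1393
Divide by the smallest (0.1393 mol O): C 3.000, H 7.000, O 1.000
→ C3H7O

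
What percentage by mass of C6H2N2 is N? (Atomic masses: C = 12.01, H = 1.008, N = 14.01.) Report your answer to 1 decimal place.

27.4%

Molar mass = 6(12.01) + 2(1.008) + 2(14.01) = 102.096 g/mol
Mass of N per mole = 2 × 14.01 = 28.020 g
% N = 28.020 / 102.096 × 100 = 27.4%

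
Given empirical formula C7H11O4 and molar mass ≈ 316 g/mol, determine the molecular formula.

Empirical-formula mass = 159.16 g/mol
n = 316 / 159.16 = 1.99 ≈ 2
Molecular formula = (C7H11O4)2 = C14H22O8

C14H22O8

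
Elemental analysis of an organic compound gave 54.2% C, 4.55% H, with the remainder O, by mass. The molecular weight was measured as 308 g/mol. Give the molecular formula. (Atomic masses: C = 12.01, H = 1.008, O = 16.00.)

Assume 100 g: 54.2 g C, 4.55 g H, 41.25 g O.
n(C) = 54.2/12.01 = 4.513, n(H) = 4.55/1.008 = 4.514, n(O) = 41.25/16.00 = 2.578
Ratios (÷ 2.578): C 1.750, H 1.751, O 1.000
Multiply by 4: C 7.00, H 7.00, O 4.00 → C7H7O4
Empirical-formula mass = 155.13 g/mol
n = 308 / 155.13 = 1.99 ≈ 2
Molecular formula = (C7H7O4)×2 = C14H14O8

C14H14O8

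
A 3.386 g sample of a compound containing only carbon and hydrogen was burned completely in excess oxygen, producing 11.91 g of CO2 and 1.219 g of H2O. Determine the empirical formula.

mol C = 11.91 / 44.01 = 0.2706; mass C = 0.2706 × 12.01 = 3.250 g
mol H = 2 × (1.219 / 18.02) = 0.1353; mass H = 0.1353 × 1.008 = 0.1364 g
Divide by the smallest (0.1353 mol H): C 2.000, H 1.000
≈ 2:1 → C2H

C2H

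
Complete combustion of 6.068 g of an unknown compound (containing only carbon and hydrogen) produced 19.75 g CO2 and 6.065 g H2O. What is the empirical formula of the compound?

mol C = 19.75 / 44.01 = 0.4488; mass C = 0.4488 × 12.01 = 5.390 g
mol H = 2 × (6.065 / 18.02) = 0.6731; mass H = 0.6731 × 1.008 = 0.6785 g
Smallest is C at 0.4488 mol; normalising gives C 1.000, H 1.500
×2: C 2.00, H 3.00 → C2H3

C2H3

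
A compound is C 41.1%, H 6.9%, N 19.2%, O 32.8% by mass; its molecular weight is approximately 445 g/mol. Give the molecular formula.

Assume 100 g: 41.1 g C, 6.9 g H, 19.2 g N, 32.8 g O.
Moles — C: 41.1 / 12.01 = 3.422 mol; H: 6.9 / 1.008 = 6.845 mol; N: 19.2 / 14.01 = 1.37 mol; O: 32.8 / 16.00 = 2.05 mol
Smallest is N at 1.37 mol; normalising gives C 2.497, H 4.995, N 1.000, O 1.496
Multiply by 2: C 4.99, H 9.99, N 2.00, O 2.99 → C5H10N2O3
Empirical-formula mass = 146.15 g/mol
n = 445 / 146.15 = 3.04 ≈ 3
Molecular formula = (C5H10N2O3)×3 = C15H30N6O9

C15H30N6O9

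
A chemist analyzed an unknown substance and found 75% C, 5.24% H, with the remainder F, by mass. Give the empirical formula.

Assume 100 g: 75 g C, 5.24 g H, 19.76 g F.
Moles — C: 75 / 12.01 = 6.245 mol; H: 5.24 / 1.008 = 5.198 mol; F: 19.76 / 19.00 = 1.04 mol
Divide by the smallest (1.04 mol F): C 6.005, H 4.998, F 1.000
→ C6H5F

C6H5F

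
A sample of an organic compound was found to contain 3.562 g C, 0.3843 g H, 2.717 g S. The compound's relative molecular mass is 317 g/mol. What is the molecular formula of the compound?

C14H18S4

n(C) = 3.562/12.01 = 0.2966, n(H) = 0.3843/1.008 = 0.3812, n(S) = 2.717/32.07 = 0.08472
Ratios (÷ 0.08472): C 3.501, H 4.500, S 1.000
Multiply by 2: C 7.00, H 9.00, S 2.00 → C7H9S2
Empirical-formula mass = 157.28 g/mol
n = 317 / 157.28 = 2.02 ≈ 2
Molecular formula = (C7H9S2)×2 = C14H18S4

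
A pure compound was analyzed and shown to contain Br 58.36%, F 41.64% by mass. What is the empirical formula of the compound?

BrF3

Assume 100 g: 58.36 g Br, 41.64 g F.
n(Br) = 58.36/79.90 = 0.7304, n(F) = 41.64/19.00 = 2.192
Ratios (÷ 0.7304): Br 1.000, F 3.000
≈ 1:3 → BrF3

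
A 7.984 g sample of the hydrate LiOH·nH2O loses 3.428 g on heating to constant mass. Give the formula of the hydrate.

LiOH·H2O

Mass of anhydrous LiOH = 7.984 − 3.428 = 4.556 g
mol H2O = 3.428 / 18.02 = 0.1902
Molar mass of LiOH = 23.95 g/mol → mol LiOH = 4.556 / 23.95 = 0.1902
n = 0.1902 / 0.1902 = 1.00 ≈ 1 → LiOH·H2O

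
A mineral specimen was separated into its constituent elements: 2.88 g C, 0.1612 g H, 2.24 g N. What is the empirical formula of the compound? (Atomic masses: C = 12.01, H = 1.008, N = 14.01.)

n(C) = 2.88/12.01 = 0.2398, n(H) = 0.1612/1.008 = 0.1599, n(N) = 2.24/14.01 = 0.1599
Divide by the smallest (0.1599 mol N): C 1.500, H 1.000, N 1.000
Scaling by 2: C 3.00, H 2.00, N 2.00 → C3H2N2

C3H2N2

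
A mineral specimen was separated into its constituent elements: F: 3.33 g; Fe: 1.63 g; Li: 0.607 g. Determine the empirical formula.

F: 3.33 g ÷ 19.00 g/mol = 0.1753 mol
Fe: 1.63 g ÷ 55.85 g/mol = 0.02919 mol
Li: 0.607 g ÷ 6.94 g/mol = 0.08746 mol
Divide by the smallest (0.02919 mol Fe): F 6.005, Fe 1.000, Li 2.997
→ F6FeLi3

F6FeLi3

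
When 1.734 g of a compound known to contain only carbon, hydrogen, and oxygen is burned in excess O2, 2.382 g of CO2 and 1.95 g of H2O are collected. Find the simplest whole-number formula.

CH4O

mol C = 2.382 / 44.01 = 0.05412; mass C = 0.05412 × 12.01 = 0.6500 g
mol H = 2 × (1.95 / 18.02) = 0.2164; mass H = 0.2164 × 1.008 = 0.2182 g
mass O = 1.734 − (0.8682) = 0.8658 g → mol O = 0.05411
Divide by the smallest (0.05411 mol O): C 1.000, H 4.000, O 1.000
≈ 1:4:1 → CH4O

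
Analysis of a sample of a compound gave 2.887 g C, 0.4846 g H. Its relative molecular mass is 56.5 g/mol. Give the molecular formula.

C4H8

Moles — C: 2.887 / 12.01 = 0.2404 mol; H: 0.4846 / 1.008 = 0.4808 mol
Smallest is C at 0.2404 mol; normalising gives C 1.000, H 2.000
≈ 1:2 → CH2
Empirical-formula mass = 14.03 g/mol
n = 56.5 / 14.03 = 4.03 ≈ 4
Molecular formula = (CH2)×4 = C4H8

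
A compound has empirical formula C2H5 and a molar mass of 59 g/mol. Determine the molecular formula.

Empirical-formula mass = 29.06 g/mol
n = 59 / 29.06 = 2.03 ≈ 2
Molecular formula = (C2H5)2 = C4H10

C4H10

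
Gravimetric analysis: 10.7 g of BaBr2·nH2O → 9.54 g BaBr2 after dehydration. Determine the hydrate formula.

Mass of water lost = 10.7 − 9.54 = 1.16 g → 1.16 / 18.02 = 0.06437 mol H2O
Molar mass of BaBr2 = 297.13 g/mol → mol BaBr2 = 9.54 / 297.13 = 0.03211
n = 0.06437 / 0.03211 = 2.00 ≈ 2 → BaBr2·2H2O

BaBr2·2H2O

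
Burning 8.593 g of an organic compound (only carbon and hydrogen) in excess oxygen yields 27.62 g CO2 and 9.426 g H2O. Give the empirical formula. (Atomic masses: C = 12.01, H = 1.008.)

mol C = 27.62 / 44.01 = 0.6276; mass C = 0.6276 × 12.01 = 7.537 g
mol H = 2 × (9.426 / 18.02) = 1.046; mass H = 1.046 × 1.008 = 1.055 g
Smallest is C at 0.6276 mol; normalising gives C 1.000, H 1.667
Scaling by 3: C 3.00, H 5.00 → C3H5

C3H5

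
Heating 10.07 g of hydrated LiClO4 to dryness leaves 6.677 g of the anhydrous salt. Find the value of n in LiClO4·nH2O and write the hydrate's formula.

Mass of water lost = 10.07 − 6.677 = 3.393 g → 3.393 / 18.02 = 0.1883 mol H2O
Molar mass of LiClO4 = 106.39 g/mol → mol LiClO4 = 6.677 / 106.39 = 0.06276
n = 0.1883 / 0.06276 = 3.00 ≈ 3 → LiClO4·3H2O

LiClO4·3H2O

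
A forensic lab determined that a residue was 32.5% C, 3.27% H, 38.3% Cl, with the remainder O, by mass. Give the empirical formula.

C5H6Cl2O3

Assume 100 g: 32.5 g C, 3.27 g H, 38.3 g Cl, 25.93 g O.
C: 32.5 g ÷ 12.01 g/mol = 2.706 mol
H: 3.27 g ÷ 1.008 g/mol = 3.244 mol
Cl: 38.3 g ÷ 35.45 g/mol = 1.08 mol
O: 25.93 g ÷ 16.00 g/mol = 1.621 mol
Ratios (÷ 1.08): C 2.505, H 3.003, Cl 1.000, O 1.500
Scaling by 2: C 5.01, H 6.01, Cl 2.00, O 3.00 → C5H6Cl2O3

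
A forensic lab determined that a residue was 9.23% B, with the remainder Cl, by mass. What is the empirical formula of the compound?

Assume 100 g: 9.23 g B, 90.77 g Cl.
B: 9.23 g ÷ 10.81 g/mol = 0.8538 mol
Cl: 90.77 g ÷ 35.45 g/mol = 2.561 mol
Smallest is B at 0.8538 mol; normalising gives B 1.000, Cl 2.999
→ BCl3

BCl3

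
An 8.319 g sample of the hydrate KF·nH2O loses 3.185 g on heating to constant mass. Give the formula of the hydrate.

KF·2H2O

Mass of anhydrous KF = 8.319 − 3.185 = 5.134 g
mol H2O = 3.185 / 18.02 = 0.1767
Molar mass of KF = 58.10 g/mol → mol KF = 5.134 / 58.10 = 0.08836
n = 0.1767 / 0.08836 = 2.00 ≈ 2 → KF·2H2O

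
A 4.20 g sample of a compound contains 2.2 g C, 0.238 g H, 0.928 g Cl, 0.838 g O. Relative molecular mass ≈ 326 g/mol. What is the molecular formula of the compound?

C14H18Cl2O4

C: 2.2 g ÷ 12.01 g/mol = 0.1832 mol
H: 0.238 g ÷ 1.008 g/mol = 0.2361 mol
Cl: 0.928 g ÷ 35.45 g/mol = 0.02618 mol
O: 0.838 g ÷ 16.00 g/mol = 0.05237 mol
Divide by the smallest (0.02618 mol Cl): C 6.998, H 9.020, Cl 1.000, O 2.001
→ C7H9ClO2
Empirical-formula mass = 160.59 g/mol
n = 326 / 160.59 = 2.03 ≈ 2
Molecular formula = (C7H9ClO2)×2 = C14H18Cl2O4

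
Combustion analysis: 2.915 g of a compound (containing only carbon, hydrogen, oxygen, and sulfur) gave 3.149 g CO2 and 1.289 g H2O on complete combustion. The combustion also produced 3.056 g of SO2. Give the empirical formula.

mol C = 3.149 / 44.01 = 0.07155; mass C = 0.07155 × 12.01 = 0.8593 g
mol H = 2 × (1.289 / 18.02) = 0.1431; mass H = 0.1431 × 1.008 = 0.1442 g
mol S = 3.056 / 64.07 = 0.04770; mass S = 1.530 g
mass O = 2.915 − (2.533) = 0.3818 g → mol O = 0.02386
Smallest is O at 0.02386 mol; normalising gives C 2.999, H 5.996, O 1.000, S 1.999
≈ 3:6:1:2 → C3H6OS2

C3H6OS2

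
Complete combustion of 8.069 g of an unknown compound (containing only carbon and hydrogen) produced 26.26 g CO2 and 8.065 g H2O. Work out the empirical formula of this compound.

C2H3

mol C = 26.26 / 44.01 = 0.5967; mass C = 0.5967 × 12.01 = 7.166 g
mol H = 2 × (8.065 / 18.02) = 0.8951; mass H = 0.8951 × 1.008 = 0.9023 g
Ratios (÷ 0.5967): C 1.000, H 1.500
Scaling by 2: C 2.00, H 3.00 → C2H3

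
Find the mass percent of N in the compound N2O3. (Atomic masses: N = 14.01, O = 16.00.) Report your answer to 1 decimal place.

Molar mass = 2(14.01) + 3(16.00) = 76.020 g/mol
Mass of N per mole = 2 × 14.01 = 28.020 g
% N = 28.020 / 76.020 × 100 = 36.9%

36.9%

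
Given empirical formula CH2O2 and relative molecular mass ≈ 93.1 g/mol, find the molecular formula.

Empirical-formula mass = 46.03 g/mol
n = 93.1 / 46.03 = 2.02 ≈ 2
Molecular formula = (CH2O2)2 = C2H4O4

C2H4O4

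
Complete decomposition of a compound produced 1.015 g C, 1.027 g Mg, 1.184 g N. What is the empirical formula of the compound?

C2MgN2

C: 1.015 g ÷ 12.01 g/mol = 0.08451 mol
Mg: 1.027 g ÷ 24.31 g/mol = 0.04225 mol
N: 1.184 g ÷ 14.01 g/mol = 0.08451 mol
Ratios (÷ 0.04225): C 2.000, Mg 1.000, N 2.000
Ratio ≈ 2:1:2, so the empirical formula is C2MgN2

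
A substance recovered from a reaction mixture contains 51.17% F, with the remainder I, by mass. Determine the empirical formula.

F7I

Assume 100 g: 51.17 g F, 48.83 g I.
n(F) = 51.17/19.00 = 2.693, n(I) = 48.83/126.90 = 0.3848
Smallest is I at 0.3848 mol; normalising gives F 6.999, I 1.000
→ F7I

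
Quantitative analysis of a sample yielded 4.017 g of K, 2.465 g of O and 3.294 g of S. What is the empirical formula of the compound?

n(K) = 4.017/39.10 = 0.1027, n(O) = 2.465/16.00 = 0.1541, n(S) = 3.294/32.07 = 0.1027
Divide by the smallest (0.1027 mol S): K 1.000, O 1.500, S 1.000
Scaling by 2: K 2.00, O 3.00, S 2.00 → K2O3S2

K2O3S2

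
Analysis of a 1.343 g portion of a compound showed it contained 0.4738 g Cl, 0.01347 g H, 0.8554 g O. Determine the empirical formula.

Moles — Cl: 0.4738 / 35.45 = 0.01337 mol; H: 0.01347 / 1.008 = 0.01336 mol; O: 0.8554 / 16.00 = 0.05346 mol
Divide by the smallest (0.01336 mol H): Cl 1.000, H 1.000, O 4.001
≈ 1:1:4 → ClHO4

ClHO4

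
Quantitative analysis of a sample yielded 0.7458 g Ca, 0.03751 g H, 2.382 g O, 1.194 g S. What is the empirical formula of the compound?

n(Ca) = 0.7458/40.08 = 0.01861, n(H) = 0.03751/1.008 = 0.03721, n(O) = 2.382/16.00 = 0.1489, n(S) = 1.194/32.07 = 0.03723
Divide by the smallest (0.01861 mol Ca): Ca 1.000, H 2.000, O 8.001, S 2.001
→ CaH2O8S2

CaH2O8S2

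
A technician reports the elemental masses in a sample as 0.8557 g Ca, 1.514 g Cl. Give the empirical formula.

n(Ca) = 0.8557/40.08 = 0.02135, n(Cl) = 1.514/35.45 = 0.04271
Ratios (÷ 0.02135): Ca 1.000, Cl 2.000
≈ 1:2 → CaCl2

CaCl2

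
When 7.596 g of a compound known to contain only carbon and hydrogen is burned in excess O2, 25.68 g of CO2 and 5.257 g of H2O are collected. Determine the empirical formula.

CH

mol C = 25.68 / 44.01 = 0.5835; mass C = 0.5835 × 12.01 = 7.008 g
mol H = 2 × (5.257 / 18.02) = 0.5835; mass H = 0.5835 × 1.008 = 0.5881 g
Divide by the smallest (0.5835 mol H): C 1.000, H 1.000
Ratio ≈ 1:1, so the empirical formula is CH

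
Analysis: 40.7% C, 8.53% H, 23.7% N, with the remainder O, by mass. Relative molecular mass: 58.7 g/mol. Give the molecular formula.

C2H5NO

Assume 100 g: 40.7 g C, 8.53 g H, 23.7 g N, 27.07 g O.
C: 40.7 g ÷ 12.01 g/mol = 3.389 mol
H: 8.53 g ÷ 1.008 g/mol = 8.462 mol
N: 23.7 g ÷ 14.01 g/mol = 1.692 mol
O: 27.07 g ÷ 16.00 g/mol = 1.692 mol
Smallest is N at 1.692 mol; normalising gives C 2.003, H 5.002, N 1.000, O 1.000
≈ 2:5:1:1 → C2H5NO
Empirical-formula mass = 59.07 g/mol
n = 58.7 / 59.07 = 0.99 ≈ 1
Molecular formula = empirical formula = C2H5NO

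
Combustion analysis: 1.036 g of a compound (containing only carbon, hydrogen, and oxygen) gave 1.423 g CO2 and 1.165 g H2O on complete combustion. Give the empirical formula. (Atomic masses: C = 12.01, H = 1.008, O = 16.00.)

CH4O

mol C = 1.423 / 44.01 = 0.03233; mass C = 0.03233 × 12.01 = 0.3883 g
mol H = 2 × (1.165 / 18.02) = 0.1293; mass H = 0.1293 × 1.008 = 0.1303 g
mass O = 1.036 − (0.5187) = 0.5173 g → mol O = 0.03233
Divide by the smallest (0.03233 mol C): C 1.000, H 3.999, O 1.000
→ CH4O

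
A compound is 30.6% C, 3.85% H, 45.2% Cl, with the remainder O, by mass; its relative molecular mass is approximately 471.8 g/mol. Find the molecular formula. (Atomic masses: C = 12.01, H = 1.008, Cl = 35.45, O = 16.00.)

Assume 100 g: 30.6 g C, 3.85 g H, 45.2 g Cl, 20.35 g O.
Moles — C: 30.6 / 12.01 = 2.548 mol; H: 3.85 / 1.008 = 3.819 mol; Cl: 45.2 / 35.45 = 1.275 mol; O: 20.35 / 16.00 = 1.272 mol
Ratios (÷ 1.272): C 2.003, H 3.003, Cl 1.002, O 1.000
Ratio ≈ 2:3:1:1, so the empirical formula is C2H3ClO
Empirical-formula mass = 78.49 g/mol
n = 471.8 / 78.49 = 6.01 ≈ 6
Molecular formula = (C2H3ClO)×6 = C12H18Cl6O6

C12H18Cl6O6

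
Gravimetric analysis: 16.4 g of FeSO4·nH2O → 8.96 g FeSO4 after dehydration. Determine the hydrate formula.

Mass of water lost = 16.4 − 8.96 = 7.44 g → 7.44 / 18.02 = 0.4129 mol H2O
Molar mass of FeSO4 = 151.92 g/mol → mol FeSO4 = 8.96 / 151.92 = 0.05898
n = 0.4129 / 0.05898 = 7.00 ≈ 7 → FeSO4·7H2O

FeSO4·7H2O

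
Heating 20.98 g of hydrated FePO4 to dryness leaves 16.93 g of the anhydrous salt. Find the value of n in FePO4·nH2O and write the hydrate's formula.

Mass of water lost = 20.98 − 16.93 = 4.05 g → 4.05 / 18.02 = 0.2248 mol H2O
Molar mass of FePO4 = 150.82 g/mol → mol FePO4 = 16.93 / 150.82 = 0.1123
n = 0.2248 / 0.1123 = 2.00 ≈ 2 → FePO4·2H2O

FePO4·2H2O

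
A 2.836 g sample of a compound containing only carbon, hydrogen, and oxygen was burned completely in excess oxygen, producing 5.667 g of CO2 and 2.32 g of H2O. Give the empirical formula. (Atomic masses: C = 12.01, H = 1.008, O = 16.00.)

mol C = 5.667 / 44.01 = 0.1288; mass C = 0.1288 × 12.01 = 1.546 g
mol H = 2 × (2.32 / 18.02) = 0.2575; mass H = 0.2575 × 1.008 = 0.2596 g
mass O = 2.836 − (1.806) = 1.030 g → mol O = 0.06437
Smallest is O at 0.06437 mol; normalising gives C 2.000, H 4.000, O 1.000
≈ 2:4:1 → C2H4O

C2H4O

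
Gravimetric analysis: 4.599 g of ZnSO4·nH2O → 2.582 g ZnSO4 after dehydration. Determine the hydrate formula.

Mass of water lost = 4.599 − 2.582 = 2.017 g → 2.017 / 18.02 = 0.1119 mol H2O
Molar mass of ZnSO4 = 161.45 g/mol → mol ZnSO4 = 2.582 / 161.45 = 0.01599
n = 0.1119 / 0.01599 = 7.00 ≈ 7 → ZnSO4·7H2O

ZnSO4·7H2O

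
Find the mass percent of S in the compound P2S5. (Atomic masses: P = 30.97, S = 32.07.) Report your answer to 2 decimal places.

Molar mass = 2(30.97) + 5(32.07) = 222.290 g/mol
Mass of S per mole = 5 × 32.07 = 160.350 g
% S = 160.350 / 222.290 × 100 = 72.14%

72.14%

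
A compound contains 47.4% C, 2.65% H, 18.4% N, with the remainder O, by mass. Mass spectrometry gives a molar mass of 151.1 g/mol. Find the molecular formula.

C6H4N2O3

Assume 100 g: 47.4 g C, 2.65 g H, 18.4 g N, 31.55 g O.
Moles — C: 47.4 / 12.01 = 3.947 mol; H: 2.65 / 1.008 = 2.629 mol; N: 18.4 / 14.01 = 1.313 mol; O: 31.55 / 16.00 = 1.972 mol
Ratios (÷ 1.313): C 3.005, H 2.002, N 1.000, O 1.501
×2: C 6.01, H 4.00, N 2.00, O 3.00 → C6H4N2O3
Empirical-formula mass = 152.11 g/mol
n = 151.1 / 152.11 = 0.99 ≈ 1
Molecular formula = empirical formula = C6H4N2O3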